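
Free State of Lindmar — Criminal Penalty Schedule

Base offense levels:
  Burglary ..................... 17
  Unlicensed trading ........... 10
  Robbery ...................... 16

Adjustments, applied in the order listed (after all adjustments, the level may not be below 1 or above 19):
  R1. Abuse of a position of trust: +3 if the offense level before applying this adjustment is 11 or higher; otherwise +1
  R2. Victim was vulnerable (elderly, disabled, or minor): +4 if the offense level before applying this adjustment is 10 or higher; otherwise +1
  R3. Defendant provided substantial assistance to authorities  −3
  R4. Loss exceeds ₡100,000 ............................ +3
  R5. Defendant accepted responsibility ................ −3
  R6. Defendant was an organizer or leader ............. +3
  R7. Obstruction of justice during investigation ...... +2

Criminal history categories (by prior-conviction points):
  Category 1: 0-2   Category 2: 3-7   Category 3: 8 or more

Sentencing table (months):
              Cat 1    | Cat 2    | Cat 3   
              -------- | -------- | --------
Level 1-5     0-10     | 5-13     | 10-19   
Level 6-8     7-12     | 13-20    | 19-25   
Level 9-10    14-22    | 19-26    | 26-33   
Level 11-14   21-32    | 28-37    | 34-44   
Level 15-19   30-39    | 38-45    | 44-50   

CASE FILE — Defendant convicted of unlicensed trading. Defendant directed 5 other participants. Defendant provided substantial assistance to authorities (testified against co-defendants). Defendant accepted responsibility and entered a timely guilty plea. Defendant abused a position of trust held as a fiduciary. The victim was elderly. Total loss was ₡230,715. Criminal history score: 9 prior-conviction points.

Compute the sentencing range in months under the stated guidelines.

Base offense level for unlicensed trading: 10.
R1 applies (level before this adjustment is 10 < 11, so +1): 10 + 1 = 11.
R2 applies (level before this adjustment is 11 ≥ 10, so +4): 11 + 4 = 15.
R3 applies: 15 − 3 = 12.
R4 applies: 12 + 3 = 15.
R5 applies: 15 − 3 = 12.
R6 applies: 12 + 3 = 15.
R7 does not apply.
Final offense level: 15.
Criminal history: 9 prior points → Category 3 (8+).
Level 15 falls in the 15-19 band.
Grid: Level 15-19 × Category 3 = 44-50 months.

44-50 months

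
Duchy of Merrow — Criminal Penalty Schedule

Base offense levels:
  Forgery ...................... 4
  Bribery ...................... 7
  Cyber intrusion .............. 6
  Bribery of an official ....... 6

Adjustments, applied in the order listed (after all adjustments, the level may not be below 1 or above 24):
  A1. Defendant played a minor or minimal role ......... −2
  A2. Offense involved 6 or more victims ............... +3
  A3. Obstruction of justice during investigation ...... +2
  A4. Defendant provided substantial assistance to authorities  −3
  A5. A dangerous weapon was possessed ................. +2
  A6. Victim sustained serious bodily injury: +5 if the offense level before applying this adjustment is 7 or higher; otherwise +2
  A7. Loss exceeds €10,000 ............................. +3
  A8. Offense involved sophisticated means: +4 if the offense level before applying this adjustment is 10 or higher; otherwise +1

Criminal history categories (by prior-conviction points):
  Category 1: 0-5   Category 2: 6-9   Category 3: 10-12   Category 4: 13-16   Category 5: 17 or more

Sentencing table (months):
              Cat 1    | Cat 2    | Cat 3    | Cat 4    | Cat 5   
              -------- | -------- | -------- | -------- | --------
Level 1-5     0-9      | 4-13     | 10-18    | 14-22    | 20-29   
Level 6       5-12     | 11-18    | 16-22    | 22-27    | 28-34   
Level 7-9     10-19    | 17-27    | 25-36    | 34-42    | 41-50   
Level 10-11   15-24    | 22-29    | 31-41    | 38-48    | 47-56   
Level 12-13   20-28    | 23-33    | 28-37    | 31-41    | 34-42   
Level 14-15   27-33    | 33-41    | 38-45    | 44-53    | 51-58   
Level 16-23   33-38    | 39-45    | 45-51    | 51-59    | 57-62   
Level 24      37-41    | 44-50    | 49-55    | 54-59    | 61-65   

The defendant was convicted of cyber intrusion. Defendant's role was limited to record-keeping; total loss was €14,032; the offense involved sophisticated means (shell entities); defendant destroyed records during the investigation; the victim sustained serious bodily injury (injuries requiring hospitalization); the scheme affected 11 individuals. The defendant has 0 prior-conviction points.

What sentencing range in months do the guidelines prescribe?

33-38 months

Base offense level for cyber intrusion: 6.
A1 applies: 6 − 2 = 4.
A2 applies: 4 + 3 = 7.
A3 applies: 7 + 2 = 9.
A6 applies (level before this adjustment is 9 ≥ 7, so +5): 9 + 5 = 14.
A7 applies: 14 + 3 = 17.
A8 applies (level before this adjustment is 17 ≥ 10, so +4): 17 + 4 = 21.
Final offense level: 21.
Criminal history: 0 prior points → Category 1 (0-5).
Level 21 falls in the 16-23 band.
Grid: Level 16-23 × Category 1 = 33-38 months.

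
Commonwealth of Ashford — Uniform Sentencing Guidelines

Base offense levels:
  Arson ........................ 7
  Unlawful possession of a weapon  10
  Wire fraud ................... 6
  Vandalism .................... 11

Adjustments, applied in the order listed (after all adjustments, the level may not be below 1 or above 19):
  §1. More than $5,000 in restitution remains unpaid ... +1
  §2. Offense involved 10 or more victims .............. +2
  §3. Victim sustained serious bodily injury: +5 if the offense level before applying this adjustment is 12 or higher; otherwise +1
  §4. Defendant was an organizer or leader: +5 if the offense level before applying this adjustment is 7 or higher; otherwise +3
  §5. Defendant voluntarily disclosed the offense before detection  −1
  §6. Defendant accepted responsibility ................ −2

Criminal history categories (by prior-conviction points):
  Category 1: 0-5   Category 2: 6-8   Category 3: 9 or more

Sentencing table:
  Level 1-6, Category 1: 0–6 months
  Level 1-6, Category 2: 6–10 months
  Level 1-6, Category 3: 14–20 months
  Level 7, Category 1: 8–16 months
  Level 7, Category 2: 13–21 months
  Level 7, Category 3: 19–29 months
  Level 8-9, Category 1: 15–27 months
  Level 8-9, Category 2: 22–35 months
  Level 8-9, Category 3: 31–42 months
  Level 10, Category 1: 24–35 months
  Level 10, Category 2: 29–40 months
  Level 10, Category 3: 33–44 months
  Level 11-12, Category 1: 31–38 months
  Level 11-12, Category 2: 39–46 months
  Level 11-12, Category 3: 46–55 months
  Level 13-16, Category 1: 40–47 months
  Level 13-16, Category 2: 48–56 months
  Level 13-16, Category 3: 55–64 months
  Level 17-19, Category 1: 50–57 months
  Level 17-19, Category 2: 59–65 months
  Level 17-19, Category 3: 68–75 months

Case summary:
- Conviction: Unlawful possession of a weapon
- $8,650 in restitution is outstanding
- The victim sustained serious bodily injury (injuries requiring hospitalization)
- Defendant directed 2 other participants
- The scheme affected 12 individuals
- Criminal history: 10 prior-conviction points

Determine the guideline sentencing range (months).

68-75 months

Base offense level for unlawful possession of a weapon: 10.
§1 applies: 10 + 1 = 11.
§2 applies: 11 + 2 = 13.
§3 applies (level before this adjustment is 13 ≥ 12, so +5): 13 + 5 = 18.
§4 applies (level before this adjustment is 18 ≥ 7, so +5): 18 + 5 = 23.
§5 does not apply.
Level 23 exceeds the maximum of 19; capped at 19.
Final offense level: 19.
Criminal history: 10 prior points → Category 3 (9+).
Level 19 falls in the 17-19 band.
Grid: Level 17-19 × Category 3 = 68-75 months.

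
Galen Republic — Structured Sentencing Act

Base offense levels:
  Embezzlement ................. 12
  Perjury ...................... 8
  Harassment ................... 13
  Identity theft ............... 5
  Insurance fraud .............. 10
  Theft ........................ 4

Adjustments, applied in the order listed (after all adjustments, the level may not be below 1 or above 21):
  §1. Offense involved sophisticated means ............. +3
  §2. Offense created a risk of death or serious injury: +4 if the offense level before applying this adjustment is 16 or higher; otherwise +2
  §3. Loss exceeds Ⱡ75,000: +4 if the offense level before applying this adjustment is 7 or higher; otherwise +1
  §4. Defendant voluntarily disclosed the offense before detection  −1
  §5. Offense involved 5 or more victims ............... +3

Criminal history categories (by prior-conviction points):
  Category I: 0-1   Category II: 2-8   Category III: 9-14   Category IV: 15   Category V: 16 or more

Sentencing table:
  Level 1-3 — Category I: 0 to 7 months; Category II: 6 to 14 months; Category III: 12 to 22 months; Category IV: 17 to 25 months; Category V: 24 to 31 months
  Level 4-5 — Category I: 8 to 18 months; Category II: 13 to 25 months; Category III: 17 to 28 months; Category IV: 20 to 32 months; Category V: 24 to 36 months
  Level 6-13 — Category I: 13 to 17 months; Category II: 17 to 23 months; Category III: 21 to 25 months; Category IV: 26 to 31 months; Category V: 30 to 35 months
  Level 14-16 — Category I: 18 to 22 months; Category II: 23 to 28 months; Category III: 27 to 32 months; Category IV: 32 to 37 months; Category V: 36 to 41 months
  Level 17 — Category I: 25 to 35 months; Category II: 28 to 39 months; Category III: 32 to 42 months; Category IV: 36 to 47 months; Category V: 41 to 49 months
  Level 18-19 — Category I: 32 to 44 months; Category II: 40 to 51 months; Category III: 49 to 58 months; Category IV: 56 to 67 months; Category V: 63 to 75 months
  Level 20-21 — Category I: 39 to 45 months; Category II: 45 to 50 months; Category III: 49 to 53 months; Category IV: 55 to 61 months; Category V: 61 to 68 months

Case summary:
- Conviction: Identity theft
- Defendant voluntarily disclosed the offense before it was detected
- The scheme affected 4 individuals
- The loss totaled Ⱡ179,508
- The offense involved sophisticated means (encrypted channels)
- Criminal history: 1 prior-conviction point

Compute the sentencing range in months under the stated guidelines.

13-17 months

Base offense level for identity theft: 5.
§1 applies: 5 + 3 = 8.
§2 does not apply.
§3 applies (level before this adjustment is 8 ≥ 7, so +4): 8 + 4 = 12.
§4 applies: 12 − 1 = 11.
Final offense level: 11.
Criminal history: 1 prior point → Category I (0-1).
Level 11 falls in the 6-13 band.
Grid: Level 6-13 × Category I = 13-17 months.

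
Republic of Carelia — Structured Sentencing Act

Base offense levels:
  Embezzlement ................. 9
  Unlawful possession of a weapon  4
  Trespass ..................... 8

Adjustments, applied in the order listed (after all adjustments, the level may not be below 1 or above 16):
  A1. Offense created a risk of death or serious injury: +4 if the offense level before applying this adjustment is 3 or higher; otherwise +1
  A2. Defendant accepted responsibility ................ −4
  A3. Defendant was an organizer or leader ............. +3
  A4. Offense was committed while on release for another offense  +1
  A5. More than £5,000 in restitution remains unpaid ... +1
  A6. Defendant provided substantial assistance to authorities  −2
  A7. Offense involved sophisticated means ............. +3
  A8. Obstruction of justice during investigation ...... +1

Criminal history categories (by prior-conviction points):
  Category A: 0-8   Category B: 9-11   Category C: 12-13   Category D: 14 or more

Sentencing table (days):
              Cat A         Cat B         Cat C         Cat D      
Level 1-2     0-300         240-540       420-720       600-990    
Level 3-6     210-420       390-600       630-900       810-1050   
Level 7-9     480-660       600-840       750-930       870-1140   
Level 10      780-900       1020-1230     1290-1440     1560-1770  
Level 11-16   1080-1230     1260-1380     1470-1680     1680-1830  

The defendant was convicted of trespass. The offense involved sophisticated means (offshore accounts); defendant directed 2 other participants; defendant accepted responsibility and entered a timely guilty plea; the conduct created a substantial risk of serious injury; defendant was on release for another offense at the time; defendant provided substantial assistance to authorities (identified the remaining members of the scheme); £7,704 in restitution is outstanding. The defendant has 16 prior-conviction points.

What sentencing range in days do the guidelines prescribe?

1680-1830 days

Base offense level for trespass: 8.
A1 applies (level before this adjustment is 8 ≥ 3, so +4): 8 + 4 = 12.
A2 applies: 12 − 4 = 8.
A3 applies: 8 + 3 = 11.
A4 applies: 11 + 1 = 12.
A5 applies: 12 + 1 = 13.
A6 applies: 13 − 2 = 11.
A7 applies: 11 + 3 = 14.
Final offense level: 14.
Criminal history: 16 prior points → Category D (14+).
Level 14 falls in the 11-16 band.
Grid: Level 11-16 × Category D = 1680-1830 days.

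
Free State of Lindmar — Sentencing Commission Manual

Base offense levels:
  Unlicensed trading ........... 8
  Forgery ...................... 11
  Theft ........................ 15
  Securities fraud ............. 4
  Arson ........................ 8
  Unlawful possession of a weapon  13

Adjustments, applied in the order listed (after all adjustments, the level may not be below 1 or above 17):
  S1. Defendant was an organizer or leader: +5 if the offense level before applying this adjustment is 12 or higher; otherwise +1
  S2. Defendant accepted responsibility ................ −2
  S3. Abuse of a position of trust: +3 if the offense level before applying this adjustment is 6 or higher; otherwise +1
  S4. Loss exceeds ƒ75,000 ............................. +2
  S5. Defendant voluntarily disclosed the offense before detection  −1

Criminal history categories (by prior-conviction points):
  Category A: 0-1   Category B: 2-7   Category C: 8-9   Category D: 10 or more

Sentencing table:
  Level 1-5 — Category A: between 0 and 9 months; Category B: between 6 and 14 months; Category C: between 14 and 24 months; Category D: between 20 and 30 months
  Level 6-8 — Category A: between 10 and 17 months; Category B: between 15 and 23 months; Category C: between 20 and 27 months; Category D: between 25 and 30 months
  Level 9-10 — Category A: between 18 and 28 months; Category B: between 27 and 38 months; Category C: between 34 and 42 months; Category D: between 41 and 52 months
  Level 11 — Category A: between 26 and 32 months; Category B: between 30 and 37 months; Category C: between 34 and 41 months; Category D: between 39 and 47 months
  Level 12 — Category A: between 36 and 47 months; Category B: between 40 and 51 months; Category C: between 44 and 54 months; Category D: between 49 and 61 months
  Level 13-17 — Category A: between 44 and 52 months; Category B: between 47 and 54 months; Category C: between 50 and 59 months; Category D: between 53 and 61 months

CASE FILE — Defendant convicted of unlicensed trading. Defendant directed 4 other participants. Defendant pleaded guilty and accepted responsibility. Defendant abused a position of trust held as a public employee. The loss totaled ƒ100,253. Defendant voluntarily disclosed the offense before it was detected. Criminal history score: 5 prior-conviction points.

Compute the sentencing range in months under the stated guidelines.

Base offense level for unlicensed trading: 8.
S1 applies (level before this adjustment is 8 < 12, so +1): 8 + 1 = 9.
S2 applies: 9 − 2 = 7.
S3 applies (level before this adjustment is 7 ≥ 6, so +3): 7 + 3 = 10.
S4 applies: 10 + 2 = 12.
S5 applies: 12 − 1 = 11.
Final offense level: 11.
Criminal history: 5 prior points → Category B (2-7).
Level 11 falls in the 11 band.
Grid: Level 11 × Category B = 30-37 months.

30-37 months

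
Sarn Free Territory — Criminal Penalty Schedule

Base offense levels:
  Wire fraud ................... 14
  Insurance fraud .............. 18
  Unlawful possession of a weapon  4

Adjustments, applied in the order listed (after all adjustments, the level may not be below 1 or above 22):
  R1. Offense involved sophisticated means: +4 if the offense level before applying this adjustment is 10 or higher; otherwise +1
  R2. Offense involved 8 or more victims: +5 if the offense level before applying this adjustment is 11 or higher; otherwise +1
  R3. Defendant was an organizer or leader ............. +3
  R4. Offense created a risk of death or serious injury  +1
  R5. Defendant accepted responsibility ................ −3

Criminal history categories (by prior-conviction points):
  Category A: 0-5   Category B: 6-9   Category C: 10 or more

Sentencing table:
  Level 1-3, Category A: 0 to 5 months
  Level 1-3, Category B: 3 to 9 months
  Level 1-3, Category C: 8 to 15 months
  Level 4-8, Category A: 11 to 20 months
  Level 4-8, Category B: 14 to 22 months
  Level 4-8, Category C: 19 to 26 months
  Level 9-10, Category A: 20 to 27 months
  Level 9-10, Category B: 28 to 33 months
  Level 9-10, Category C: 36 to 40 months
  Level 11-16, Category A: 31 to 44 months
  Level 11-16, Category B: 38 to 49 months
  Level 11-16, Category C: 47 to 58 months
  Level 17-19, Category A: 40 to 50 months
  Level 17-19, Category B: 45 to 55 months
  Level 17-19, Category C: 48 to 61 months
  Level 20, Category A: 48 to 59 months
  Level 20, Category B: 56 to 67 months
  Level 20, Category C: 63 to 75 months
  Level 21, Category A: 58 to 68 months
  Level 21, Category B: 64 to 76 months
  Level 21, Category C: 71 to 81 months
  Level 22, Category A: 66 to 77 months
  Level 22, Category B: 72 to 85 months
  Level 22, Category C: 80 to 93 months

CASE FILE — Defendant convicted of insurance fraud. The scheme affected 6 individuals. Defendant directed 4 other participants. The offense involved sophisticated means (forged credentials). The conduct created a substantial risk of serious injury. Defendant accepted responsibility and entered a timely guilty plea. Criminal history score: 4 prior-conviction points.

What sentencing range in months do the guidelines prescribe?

66-77 months

Base offense level for insurance fraud: 18.
R1 applies (level before this adjustment is 18 ≥ 10, so +4): 18 + 4 = 22.
R2 does not apply.
R3 applies: 22 + 3 = 25.
R4 applies: 25 + 1 = 26.
R5 applies: 26 − 3 = 23.
Level 23 exceeds the maximum of 22; capped at 22.
Final offense level: 22.
Criminal history: 4 prior points → Category A (0-5).
Level 22 falls in the 22 band.
Grid: Level 22 × Category A = 66-77 months.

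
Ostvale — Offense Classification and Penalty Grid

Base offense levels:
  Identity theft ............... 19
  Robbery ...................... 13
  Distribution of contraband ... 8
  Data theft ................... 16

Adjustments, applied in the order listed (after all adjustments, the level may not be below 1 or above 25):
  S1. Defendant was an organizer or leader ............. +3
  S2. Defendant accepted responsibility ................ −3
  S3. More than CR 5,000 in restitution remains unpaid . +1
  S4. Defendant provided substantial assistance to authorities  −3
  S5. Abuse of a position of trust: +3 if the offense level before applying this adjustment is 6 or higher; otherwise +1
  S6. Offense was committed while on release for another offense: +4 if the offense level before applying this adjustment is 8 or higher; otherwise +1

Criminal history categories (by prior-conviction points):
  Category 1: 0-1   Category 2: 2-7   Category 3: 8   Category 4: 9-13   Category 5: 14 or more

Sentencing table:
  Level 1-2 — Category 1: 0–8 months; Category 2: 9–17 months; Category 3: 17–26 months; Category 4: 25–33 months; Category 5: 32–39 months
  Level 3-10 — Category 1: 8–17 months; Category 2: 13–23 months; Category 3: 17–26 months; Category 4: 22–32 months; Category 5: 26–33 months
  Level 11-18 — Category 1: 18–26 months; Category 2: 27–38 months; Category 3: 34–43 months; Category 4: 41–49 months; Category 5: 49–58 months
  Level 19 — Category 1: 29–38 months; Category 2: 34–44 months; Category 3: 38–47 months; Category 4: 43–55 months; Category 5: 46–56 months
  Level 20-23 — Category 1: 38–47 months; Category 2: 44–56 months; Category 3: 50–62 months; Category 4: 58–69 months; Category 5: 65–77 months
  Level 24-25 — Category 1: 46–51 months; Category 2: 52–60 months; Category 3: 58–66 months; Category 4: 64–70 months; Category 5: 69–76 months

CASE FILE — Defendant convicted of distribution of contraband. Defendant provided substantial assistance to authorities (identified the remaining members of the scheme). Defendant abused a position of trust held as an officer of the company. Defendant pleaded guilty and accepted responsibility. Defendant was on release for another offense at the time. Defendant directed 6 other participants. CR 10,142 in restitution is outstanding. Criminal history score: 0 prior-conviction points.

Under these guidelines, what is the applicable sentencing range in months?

Base offense level for distribution of contraband: 8.
S1 applies: 8 + 3 = 11.
S2 applies: 11 − 3 = 8.
S3 applies: 8 + 1 = 9.
S4 applies: 9 − 3 = 6.
S5 applies (level before this adjustment is 6 ≥ 6, so +3): 6 + 3 = 9.
S6 applies (level before this adjustment is 9 ≥ 8, so +4): 9 + 4 = 13.
Final offense level: 13.
Criminal history: 0 prior points → Category 1 (0-1).
Level 13 falls in the 11-18 band.
Grid: Level 11-18 × Category 1 = 18-26 months.

18-26 months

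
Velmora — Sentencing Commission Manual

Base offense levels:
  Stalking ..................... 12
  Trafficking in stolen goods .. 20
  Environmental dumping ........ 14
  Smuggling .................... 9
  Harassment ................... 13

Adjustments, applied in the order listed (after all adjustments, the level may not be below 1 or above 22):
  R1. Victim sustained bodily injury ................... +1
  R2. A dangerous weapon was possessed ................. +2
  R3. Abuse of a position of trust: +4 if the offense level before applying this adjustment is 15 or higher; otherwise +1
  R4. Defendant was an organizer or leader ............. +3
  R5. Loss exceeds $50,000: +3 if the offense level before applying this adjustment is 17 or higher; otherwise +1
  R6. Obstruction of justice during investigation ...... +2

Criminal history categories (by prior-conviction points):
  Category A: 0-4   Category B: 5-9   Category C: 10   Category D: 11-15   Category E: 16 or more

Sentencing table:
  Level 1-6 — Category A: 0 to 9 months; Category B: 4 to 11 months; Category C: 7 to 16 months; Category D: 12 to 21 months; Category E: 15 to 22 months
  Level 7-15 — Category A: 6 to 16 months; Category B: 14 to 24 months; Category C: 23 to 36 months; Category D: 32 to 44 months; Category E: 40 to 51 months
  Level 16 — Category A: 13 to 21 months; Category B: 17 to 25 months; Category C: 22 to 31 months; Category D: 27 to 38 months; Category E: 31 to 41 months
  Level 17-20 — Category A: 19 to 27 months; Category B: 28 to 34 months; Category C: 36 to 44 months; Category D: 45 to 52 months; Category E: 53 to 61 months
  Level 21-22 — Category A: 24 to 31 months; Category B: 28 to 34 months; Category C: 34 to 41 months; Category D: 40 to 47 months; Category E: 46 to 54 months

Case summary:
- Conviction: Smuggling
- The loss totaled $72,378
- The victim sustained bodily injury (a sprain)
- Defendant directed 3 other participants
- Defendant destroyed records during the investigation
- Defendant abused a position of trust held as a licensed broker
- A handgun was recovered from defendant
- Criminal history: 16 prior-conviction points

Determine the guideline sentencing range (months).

Base offense level for smuggling: 9.
R1 applies: 9 + 1 = 10.
R2 applies: 10 + 2 = 12.
R3 applies (level before this adjustment is 12 < 15, so +1): 12 + 1 = 13.
R4 applies: 13 + 3 = 16.
R5 applies (level before this adjustment is 16 < 17, so +1): 16 + 1 = 17.
R6 applies: 17 + 2 = 19.
Final offense level: 19.
Criminal history: 16 prior points → Category E (16+).
Level 19 falls in the 17-20 band.
Grid: Level 17-20 × Category E = 53-61 months.

53-61 months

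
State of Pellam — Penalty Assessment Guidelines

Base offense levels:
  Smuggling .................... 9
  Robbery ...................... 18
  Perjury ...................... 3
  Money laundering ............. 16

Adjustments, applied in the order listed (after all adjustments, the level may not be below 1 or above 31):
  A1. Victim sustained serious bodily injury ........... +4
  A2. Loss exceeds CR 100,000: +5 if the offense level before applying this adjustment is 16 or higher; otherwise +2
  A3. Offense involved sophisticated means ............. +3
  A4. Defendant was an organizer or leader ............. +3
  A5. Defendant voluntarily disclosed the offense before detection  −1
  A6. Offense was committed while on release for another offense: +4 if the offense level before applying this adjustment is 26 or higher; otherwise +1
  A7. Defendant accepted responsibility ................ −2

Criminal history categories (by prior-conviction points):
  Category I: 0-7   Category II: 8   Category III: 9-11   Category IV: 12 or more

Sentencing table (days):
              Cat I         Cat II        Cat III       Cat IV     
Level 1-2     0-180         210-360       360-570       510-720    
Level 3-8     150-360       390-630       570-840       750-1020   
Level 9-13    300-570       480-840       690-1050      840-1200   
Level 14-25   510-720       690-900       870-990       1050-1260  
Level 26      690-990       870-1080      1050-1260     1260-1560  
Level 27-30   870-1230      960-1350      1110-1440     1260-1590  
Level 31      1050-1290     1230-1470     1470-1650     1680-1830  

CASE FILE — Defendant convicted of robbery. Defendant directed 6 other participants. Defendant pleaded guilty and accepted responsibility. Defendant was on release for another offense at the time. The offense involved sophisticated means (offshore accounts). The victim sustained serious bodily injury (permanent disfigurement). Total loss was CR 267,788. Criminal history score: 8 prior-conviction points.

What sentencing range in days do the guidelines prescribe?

Base offense level for robbery: 18.
A1 applies: 18 + 4 = 22.
A2 applies (level before this adjustment is 22 ≥ 16, so +5): 22 + 5 = 27.
A3 applies: 27 + 3 = 30.
A4 applies: 30 + 3 = 33.
A5 does not apply.
A6 applies (level before this adjustment is 33 ≥ 26, so +4): 33 + 4 = 37.
A7 applies: 37 − 2 = 35.
Level 35 exceeds the maximum of 31; capped at 31.
Final offense level: 31.
Criminal history: 8 prior points → Category II (8).
Level 31 falls in the 31 band.
Grid: Level 31 × Category II = 1230-1470 days.

1230-1470 days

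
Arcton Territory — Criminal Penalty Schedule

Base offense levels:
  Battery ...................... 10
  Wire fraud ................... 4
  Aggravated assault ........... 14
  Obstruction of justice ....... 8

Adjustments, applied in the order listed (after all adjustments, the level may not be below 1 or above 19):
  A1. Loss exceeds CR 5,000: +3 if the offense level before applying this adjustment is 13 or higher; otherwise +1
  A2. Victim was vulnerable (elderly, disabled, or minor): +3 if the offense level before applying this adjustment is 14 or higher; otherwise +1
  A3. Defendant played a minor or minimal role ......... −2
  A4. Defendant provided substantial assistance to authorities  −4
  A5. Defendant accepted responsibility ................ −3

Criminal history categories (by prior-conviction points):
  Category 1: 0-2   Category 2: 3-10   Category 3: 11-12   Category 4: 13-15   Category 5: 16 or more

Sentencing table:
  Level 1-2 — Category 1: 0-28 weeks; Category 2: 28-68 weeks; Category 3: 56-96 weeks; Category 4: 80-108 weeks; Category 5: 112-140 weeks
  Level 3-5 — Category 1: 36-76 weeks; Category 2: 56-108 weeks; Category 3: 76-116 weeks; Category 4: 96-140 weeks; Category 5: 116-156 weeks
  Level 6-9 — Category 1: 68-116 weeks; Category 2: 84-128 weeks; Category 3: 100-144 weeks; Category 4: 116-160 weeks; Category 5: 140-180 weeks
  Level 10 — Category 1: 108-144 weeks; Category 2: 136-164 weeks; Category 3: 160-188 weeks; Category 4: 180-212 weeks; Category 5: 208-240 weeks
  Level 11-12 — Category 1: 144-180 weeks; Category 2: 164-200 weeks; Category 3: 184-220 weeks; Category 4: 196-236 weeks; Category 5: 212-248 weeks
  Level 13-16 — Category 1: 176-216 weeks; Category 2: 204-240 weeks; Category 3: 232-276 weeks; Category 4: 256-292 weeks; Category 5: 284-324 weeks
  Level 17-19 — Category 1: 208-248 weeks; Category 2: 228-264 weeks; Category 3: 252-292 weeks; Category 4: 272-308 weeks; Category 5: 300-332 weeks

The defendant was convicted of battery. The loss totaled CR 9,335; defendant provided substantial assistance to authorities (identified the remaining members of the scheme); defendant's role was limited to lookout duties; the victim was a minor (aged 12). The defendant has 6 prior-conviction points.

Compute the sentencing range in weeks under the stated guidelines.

Base offense level for battery: 10.
A1 applies (level before this adjustment is 10 < 13, so +1): 10 + 1 = 11.
A2 applies (level before this adjustment is 11 < 14, so +1): 11 + 1 = 12.
A3 applies: 12 − 2 = 10.
A4 applies: 10 − 4 = 6.
A5 does not apply.
Final offense level: 6.
Criminal history: 6 prior points → Category 2 (3-10).
Level 6 falls in the 6-9 band.
Grid: Level 6-9 × Category 2 = 84-128 weeks.

84-128 weeks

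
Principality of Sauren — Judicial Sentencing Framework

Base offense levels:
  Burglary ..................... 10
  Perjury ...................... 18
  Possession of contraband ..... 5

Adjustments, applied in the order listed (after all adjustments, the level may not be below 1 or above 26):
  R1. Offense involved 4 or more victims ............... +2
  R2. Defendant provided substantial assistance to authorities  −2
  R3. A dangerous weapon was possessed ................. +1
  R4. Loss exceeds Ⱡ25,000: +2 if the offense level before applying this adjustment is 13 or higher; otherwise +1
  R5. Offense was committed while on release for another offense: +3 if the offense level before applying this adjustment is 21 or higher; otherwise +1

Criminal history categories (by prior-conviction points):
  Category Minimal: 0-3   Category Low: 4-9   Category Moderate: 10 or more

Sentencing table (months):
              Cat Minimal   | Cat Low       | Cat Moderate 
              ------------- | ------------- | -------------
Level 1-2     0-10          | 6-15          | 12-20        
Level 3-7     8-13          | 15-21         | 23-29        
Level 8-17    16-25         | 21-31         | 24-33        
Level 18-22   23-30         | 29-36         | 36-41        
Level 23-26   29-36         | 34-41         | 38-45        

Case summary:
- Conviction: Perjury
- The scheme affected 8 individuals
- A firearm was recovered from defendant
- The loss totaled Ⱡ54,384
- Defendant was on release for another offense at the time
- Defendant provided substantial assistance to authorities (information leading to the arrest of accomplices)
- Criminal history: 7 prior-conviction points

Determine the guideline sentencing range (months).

34-41 months

Base offense level for perjury: 18.
R1 applies: 18 + 2 = 20.
R2 applies: 20 − 2 = 18.
R3 applies: 18 + 1 = 19.
R4 applies (level before this adjustment is 19 ≥ 13, so +2): 19 + 2 = 21.
R5 applies (level before this adjustment is 21 ≥ 21, so +3): 21 + 3 = 24.
Final offense level: 24.
Criminal history: 7 prior points → Category Low (4-9).
Level 24 falls in the 23-26 band.
Grid: Level 23-26 × Category Low = 34-41 months.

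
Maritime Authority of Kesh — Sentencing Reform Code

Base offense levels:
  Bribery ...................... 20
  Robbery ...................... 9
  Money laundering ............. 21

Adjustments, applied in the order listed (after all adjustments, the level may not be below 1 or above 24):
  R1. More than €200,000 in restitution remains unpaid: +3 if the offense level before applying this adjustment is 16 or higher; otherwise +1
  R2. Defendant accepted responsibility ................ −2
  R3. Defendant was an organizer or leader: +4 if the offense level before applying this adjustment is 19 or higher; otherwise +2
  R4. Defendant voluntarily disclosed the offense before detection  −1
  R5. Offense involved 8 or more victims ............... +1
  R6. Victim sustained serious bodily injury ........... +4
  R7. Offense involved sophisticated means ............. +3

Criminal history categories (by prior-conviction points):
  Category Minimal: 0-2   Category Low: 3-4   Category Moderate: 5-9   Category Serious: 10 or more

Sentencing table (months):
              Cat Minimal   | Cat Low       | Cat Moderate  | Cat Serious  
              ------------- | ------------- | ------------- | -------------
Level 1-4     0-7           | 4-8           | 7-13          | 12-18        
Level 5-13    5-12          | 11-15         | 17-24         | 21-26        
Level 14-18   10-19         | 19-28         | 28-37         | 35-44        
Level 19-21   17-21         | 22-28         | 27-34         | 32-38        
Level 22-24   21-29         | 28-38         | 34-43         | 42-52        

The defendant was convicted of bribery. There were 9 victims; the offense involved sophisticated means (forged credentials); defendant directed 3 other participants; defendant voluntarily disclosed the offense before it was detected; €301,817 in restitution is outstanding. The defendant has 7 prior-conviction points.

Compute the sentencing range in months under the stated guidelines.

34-43 months

Base offense level for bribery: 20.
R1 applies (level before this adjustment is 20 ≥ 16, so +3): 20 + 3 = 23.
R2 does not apply.
R3 applies (level before this adjustment is 23 ≥ 19, so +4): 23 + 4 = 27.
R4 applies: 27 − 1 = 26.
R5 applies: 26 + 1 = 27.
R6 does not apply.
R7 applies: 27 + 3 = 30.
Level 30 exceeds the maximum of 24; capped at 24.
Final offense level: 24.
Criminal history: 7 prior points → Category Moderate (5-9).
Level 24 falls in the 22-24 band.
Grid: Level 22-24 × Category Moderate = 34-43 months.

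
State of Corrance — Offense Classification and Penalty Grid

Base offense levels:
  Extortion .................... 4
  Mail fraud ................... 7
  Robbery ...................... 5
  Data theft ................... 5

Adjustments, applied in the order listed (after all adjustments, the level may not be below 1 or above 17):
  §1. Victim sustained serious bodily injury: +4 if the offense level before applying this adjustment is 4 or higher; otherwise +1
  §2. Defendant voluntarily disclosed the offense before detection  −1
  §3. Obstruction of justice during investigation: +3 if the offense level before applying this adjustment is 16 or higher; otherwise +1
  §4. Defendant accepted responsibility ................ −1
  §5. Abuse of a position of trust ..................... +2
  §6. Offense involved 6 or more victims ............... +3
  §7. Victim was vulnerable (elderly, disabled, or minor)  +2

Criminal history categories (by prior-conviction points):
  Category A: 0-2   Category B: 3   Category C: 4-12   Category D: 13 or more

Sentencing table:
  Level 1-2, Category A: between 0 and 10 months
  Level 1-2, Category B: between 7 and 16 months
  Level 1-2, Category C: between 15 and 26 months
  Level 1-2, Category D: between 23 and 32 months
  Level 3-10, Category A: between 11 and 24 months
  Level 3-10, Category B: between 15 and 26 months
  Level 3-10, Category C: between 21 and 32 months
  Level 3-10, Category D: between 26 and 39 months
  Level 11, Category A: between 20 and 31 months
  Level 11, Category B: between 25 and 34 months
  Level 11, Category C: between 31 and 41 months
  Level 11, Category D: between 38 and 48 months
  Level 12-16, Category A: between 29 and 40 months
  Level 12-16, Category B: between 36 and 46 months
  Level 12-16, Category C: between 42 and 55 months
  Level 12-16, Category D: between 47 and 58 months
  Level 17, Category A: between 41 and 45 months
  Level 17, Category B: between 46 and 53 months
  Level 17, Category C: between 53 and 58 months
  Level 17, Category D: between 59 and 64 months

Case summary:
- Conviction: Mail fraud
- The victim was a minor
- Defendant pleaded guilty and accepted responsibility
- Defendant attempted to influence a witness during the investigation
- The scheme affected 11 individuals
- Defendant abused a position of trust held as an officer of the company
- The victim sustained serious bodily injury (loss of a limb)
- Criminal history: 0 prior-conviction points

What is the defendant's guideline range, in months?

Base offense level for mail fraud: 7.
§1 applies (level before this adjustment is 7 ≥ 4, so +4): 7 + 4 = 11.
§3 applies (level before this adjustment is 11 < 16, so +1): 11 + 1 = 12.
§4 applies: 12 − 1 = 11.
§5 applies: 11 + 2 = 13.
§6 applies: 13 + 3 = 16.
§7 applies: 16 + 2 = 18.
Level 18 exceeds the maximum of 17; capped at 17.
Final offense level: 17.
Criminal history: 0 prior points → Category A (0-2).
Level 17 falls in the 17 band.
Grid: Level 17 × Category A = 41-45 months.

41-45 months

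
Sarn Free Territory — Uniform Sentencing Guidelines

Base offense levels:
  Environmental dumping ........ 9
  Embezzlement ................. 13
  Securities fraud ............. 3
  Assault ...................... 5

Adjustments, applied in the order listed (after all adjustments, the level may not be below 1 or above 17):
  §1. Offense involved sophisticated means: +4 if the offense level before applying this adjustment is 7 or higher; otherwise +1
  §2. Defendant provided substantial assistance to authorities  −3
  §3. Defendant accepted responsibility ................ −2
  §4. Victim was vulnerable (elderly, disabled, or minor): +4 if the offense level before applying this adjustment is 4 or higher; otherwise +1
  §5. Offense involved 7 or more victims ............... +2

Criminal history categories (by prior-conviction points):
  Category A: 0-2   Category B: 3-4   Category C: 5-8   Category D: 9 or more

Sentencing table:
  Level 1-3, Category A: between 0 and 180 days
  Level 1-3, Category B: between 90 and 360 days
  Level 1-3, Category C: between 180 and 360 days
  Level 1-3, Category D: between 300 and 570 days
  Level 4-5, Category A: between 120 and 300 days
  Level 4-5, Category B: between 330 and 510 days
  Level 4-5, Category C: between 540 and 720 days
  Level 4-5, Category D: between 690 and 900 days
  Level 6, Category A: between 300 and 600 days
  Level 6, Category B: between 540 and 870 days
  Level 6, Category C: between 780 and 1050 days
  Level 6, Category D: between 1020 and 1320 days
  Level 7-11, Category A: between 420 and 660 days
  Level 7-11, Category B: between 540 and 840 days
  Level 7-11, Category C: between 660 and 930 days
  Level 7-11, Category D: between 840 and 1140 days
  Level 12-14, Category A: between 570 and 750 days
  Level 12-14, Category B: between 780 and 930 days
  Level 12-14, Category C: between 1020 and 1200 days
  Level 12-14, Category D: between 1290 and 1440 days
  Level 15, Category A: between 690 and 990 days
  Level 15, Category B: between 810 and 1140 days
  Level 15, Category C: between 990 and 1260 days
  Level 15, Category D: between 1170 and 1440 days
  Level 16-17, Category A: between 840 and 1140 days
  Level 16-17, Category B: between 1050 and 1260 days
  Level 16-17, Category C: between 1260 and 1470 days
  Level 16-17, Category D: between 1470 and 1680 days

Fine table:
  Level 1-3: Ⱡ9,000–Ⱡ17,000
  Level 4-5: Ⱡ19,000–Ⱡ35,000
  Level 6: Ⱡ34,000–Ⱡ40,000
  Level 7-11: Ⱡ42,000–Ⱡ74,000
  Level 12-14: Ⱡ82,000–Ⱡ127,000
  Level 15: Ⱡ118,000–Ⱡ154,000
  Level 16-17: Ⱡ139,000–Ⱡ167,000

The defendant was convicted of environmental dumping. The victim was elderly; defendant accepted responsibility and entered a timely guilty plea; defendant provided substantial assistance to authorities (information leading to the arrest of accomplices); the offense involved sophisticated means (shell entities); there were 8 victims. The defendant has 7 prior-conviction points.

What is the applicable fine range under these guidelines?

Ⱡ82,000–Ⱡ127,000

Base offense level for environmental dumping: 9.
§1 applies (level before this adjustment is 9 ≥ 7, so +4): 9 + 4 = 13.
§2 applies: 13 − 3 = 10.
§3 applies: 10 − 2 = 8.
§4 applies (level before this adjustment is 8 ≥ 4, so +4): 8 + 4 = 12.
§5 applies: 12 + 2 = 14.
Final offense level: 14.
Level 14 falls in the 12-14 band.
Fine table: Level 12-14 → Ⱡ82,000–Ⱡ127,000.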